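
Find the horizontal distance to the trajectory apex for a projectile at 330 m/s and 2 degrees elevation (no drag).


R = v0^2*sin(2*theta)/g = 330^2*sin(2*2°)/9.81 = 774.361 m
apex_dist = R/2 = 774.361/2 = 387.2 m

387.2 m


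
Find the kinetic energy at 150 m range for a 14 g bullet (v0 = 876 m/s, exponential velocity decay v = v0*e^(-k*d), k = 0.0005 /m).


v = v0*exp(-k*d) = 876*exp(-0.0005*150) = 812.703 m/s
E = 0.5*m*v^2 = 0.5*0.014*812.703^2 = 4623 J

4623 J


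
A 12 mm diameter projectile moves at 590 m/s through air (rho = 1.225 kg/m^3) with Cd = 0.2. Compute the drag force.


A = pi*(d/2)^2 = pi*(12/2000)^2 = 1.13097e-04 m^2
Fd = 0.5*Cd*rho*A*v^2 = 0.5*0.2*1.225*1.13097e-04*590^2 = 4.823 N

4.823 N


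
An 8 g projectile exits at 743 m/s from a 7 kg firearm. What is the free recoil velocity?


v_recoil = m_p * v_p / m_gun = 0.008 * 743 / 7 = 0.8491 m/s

0.8491 m/s


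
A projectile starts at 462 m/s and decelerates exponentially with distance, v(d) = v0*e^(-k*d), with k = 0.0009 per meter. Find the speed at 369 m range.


v = v0*exp(-k*d) = 462*exp(-0.0009*369) = 331.4 m/s

331.4 m/s


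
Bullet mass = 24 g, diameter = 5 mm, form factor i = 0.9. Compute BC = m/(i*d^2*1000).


BC = m/(i*d^2*1000) = 24/(0.9 * 5^2 * 1000) = 0.001067

0.001067


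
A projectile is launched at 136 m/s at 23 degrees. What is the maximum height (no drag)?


H = (v0*sin(theta))^2 / (2g) = (136*sin(23°))^2 / (2*9.81) = 143.9 m

143.9 m


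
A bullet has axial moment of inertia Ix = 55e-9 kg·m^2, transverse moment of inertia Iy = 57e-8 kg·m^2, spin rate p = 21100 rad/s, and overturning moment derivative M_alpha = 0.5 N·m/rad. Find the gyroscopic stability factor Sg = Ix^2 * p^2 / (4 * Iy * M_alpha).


Sg = Ix^2 * p^2 / (4 * Iy * M_alpha) = (55e-9)^2 * 21100^2 / (4 * 57e-8 * 0.5) = 1.181

1.181


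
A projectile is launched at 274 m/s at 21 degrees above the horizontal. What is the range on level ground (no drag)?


R = v0^2 * sin(2*theta) / g = 274^2 * sin(2*21°) / 9.81 = 5121 m

5121 m


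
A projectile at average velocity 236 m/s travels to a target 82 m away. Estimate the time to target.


t = d/v = 82/236 = 0.3475 s

0.3475 s


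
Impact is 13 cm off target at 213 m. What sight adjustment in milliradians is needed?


1 mrad subtends 1 cm per 10 m of range, so adj = error_cm / (dist_m / 10) = 13 / (213/10) = 0.6103 mrad

0.6103 mrad


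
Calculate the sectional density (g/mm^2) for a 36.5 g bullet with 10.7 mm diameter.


SD = m/d^2 = 36.5/10.7^2 = 0.3188 g/mm^2

0.3188 g/mm^2


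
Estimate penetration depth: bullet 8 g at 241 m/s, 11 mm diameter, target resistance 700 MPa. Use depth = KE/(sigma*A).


A = pi*(d/2)^2 = pi*(11/2)^2 = 95.0332 mm^2
E = 0.5*m*v^2 = 0.5*0.008*241^2 = 232.324 J
depth = E/(sigma*A) = 232.324 J / (700 MPa * 95.0332 mm^2) = 232.324/(700 * 95.0332) m = 0.00349237 m ≈ 3.492 mm

3.492 mm


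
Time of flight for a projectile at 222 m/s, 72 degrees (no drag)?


T = 2*v0*sin(theta)/g = 2*222*sin(72°)/9.81 = 43.04 s

43.04 s


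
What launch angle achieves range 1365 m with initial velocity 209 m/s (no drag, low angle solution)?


sin(2*theta) = R*g/v0^2 = 1365*9.81/209^2 = 0.306555, theta = arcsin(0.306555)/2 = 8.926°

8.926 degrees


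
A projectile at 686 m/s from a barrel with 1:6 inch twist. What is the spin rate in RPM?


twist_m = 6*0.0254 = 0.1524 m
spin = v/twist = 686/0.1524 = 4501.312 rev/s
RPM = spin*60 = 4501.312*60 ≈ 270079 RPM

270079 RPM


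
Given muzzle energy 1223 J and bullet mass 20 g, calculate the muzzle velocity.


v = sqrt(2*E/m) = sqrt(2*1223/0.02) = 349.7 m/s

349.7 m/s


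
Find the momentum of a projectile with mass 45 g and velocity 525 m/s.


p = m*v = 0.045*525 = 23.62 kg·m/s

23.62 kg·m/s


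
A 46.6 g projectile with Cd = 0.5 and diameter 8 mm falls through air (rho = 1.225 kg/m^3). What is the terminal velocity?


A = pi*(d/2)^2 = pi*(8/2000)^2 = 5.02655e-05 m^2
vt = sqrt(2mg/(Cd*rho*A)) = sqrt(2*0.0466*9.81/(0.5 * 1.225 * 5.02655e-05)) = 172.3 m/s

172.3 m/s


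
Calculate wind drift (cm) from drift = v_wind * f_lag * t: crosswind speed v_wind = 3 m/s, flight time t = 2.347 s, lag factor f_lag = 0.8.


drift = v_wind * lag * t = 3 * 0.8 * 2.347 = 5.6328 m ≈ 563.3 cm

563.3 cm


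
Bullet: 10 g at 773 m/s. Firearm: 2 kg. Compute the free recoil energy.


v_r = m_p*v_p/m_gun = 0.01*773/2 = 3.865 m/s, E_r = 0.5*m_gun*v_r^2 = 0.5*2*3.865^2 = 14.94 J

14.94 J


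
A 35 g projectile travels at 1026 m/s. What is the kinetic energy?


E = 0.5*m*v^2 = 0.5*0.035*1026^2 = 18422 J

18422 J


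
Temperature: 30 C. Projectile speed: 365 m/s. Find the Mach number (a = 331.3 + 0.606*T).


a = 331.3 + 0.606*(30) = 349.48 m/s
M = v/a = 365/349.48 = 1.044

1.044


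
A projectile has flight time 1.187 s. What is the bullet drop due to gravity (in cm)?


drop = 0.5*g*t^2 = 0.5*9.81*1.187^2 = 6.91099 m ≈ 691.1 cm

691.1 cm


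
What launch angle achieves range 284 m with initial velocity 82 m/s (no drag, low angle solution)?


sin(2*theta) = R*g/v0^2 = 284*9.81/82^2 = 0.414343, theta = arcsin(0.414343)/2 = 12.24°

12.24 degrees


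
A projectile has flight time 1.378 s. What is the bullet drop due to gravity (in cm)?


drop = 0.5*g*t^2 = 0.5*9.81*1.378^2 = 9.31403 m ≈ 931.4 cm

931.4 cm


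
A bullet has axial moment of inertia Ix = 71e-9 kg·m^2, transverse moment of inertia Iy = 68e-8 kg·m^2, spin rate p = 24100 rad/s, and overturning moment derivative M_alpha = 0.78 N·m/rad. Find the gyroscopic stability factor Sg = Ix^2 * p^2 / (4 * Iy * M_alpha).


Sg = Ix^2 * p^2 / (4 * Iy * M_alpha) = (71e-9)^2 * 24100^2 / (4 * 68e-8 * 0.78) = 1.38

1.38


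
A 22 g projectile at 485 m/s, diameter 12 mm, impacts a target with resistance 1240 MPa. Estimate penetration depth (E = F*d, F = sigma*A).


A = pi*(d/2)^2 = pi*(12/2)^2 = 113.097 mm^2
E = 0.5*m*v^2 = 0.5*0.022*485^2 = 2587.47 J
depth = E/(sigma*A) = 2587.47 J / (1240 MPa * 113.097 mm^2) = 2587.47/(1240 * 113.097) m = 0.0184502 m ≈ 18.45 mm

18.45 mm


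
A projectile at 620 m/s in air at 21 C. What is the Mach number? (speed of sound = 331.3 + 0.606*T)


a = 331.3 + 0.606*(21) = 344.026 m/s
M = v/a = 620/344.026 = 1.802

1.802


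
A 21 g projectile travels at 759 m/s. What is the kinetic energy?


E = 0.5*m*v^2 = 0.5*0.021*759^2 = 6049 J

6049 J


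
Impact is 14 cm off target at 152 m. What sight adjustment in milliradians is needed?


1 mrad subtends 1 cm per 10 m of range, so adj = error_cm / (dist_m / 10) = 14 / (152/10) = 0.9211 mrad

0.9211 mrad


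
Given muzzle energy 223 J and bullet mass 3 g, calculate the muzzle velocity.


v = sqrt(2*E/m) = sqrt(2*223/0.003) = 385.6 m/s

385.6 m/s


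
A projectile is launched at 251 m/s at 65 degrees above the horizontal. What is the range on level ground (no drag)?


R = v0^2 * sin(2*theta) / g = 251^2 * sin(2*65°) / 9.81 = 4920 m

4920 m


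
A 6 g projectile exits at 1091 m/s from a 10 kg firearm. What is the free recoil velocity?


v_recoil = m_p * v_p / m_gun = 0.006 * 1091 / 10 = 0.6546 m/s

0.6546 m/s


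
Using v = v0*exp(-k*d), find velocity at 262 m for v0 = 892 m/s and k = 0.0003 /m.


v = v0*exp(-k*d) = 892*exp(-0.0003*262) = 824.6 m/s

824.6 m/s


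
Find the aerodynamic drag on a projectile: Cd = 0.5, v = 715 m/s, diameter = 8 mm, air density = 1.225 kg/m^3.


A = pi*(d/2)^2 = pi*(8/2000)^2 = 5.02655e-05 m^2
Fd = 0.5*Cd*rho*A*v^2 = 0.5*0.5*1.225*5.02655e-05*715^2 = 7.87 N

7.87 N


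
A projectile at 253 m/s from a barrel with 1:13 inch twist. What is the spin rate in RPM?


twist_m = 13*0.0254 = 0.3302 m
spin = v/twist = 253/0.3302 = 766.2023 rev/s
RPM = spin*60 = 766.2023*60 ≈ 45972 RPM

45972 RPM


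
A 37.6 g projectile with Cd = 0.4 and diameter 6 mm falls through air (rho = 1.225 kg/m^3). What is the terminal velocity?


A = pi*(d/2)^2 = pi*(6/2000)^2 = 2.82743e-05 m^2
vt = sqrt(2mg/(Cd*rho*A)) = sqrt(2*0.0376*9.81/(0.4 * 1.225 * 2.82743e-05)) = 230.8 m/s

230.8 m/s


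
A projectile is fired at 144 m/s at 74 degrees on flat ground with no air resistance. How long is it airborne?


T = 2*v0*sin(theta)/g = 2*144*sin(74°)/9.81 = 28.22 s

28.22 s


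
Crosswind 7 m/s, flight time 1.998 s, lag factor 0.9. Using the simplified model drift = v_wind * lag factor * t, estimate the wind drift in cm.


drift = v_wind * lag * t = 7 * 0.9 * 1.998 = 12.5874 m ≈ 1259 cm

1259 cm


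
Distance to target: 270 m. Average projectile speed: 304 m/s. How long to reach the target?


t = d/v = 270/304 = 0.8882 s

0.8882 s


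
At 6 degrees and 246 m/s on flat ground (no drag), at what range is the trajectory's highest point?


R = v0^2*sin(2*theta)/g = 246^2*sin(2*6°)/9.81 = 1282.57 m
apex_dist = R/2 = 1282.57/2 = 641.3 m

641.3 m


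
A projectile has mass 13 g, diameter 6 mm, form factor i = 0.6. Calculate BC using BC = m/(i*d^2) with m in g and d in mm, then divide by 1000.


BC = m/(i*d^2*1000) = 13/(0.6 * 6^2 * 1000) = 0.0006019

0.0006019


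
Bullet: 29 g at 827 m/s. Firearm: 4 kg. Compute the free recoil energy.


v_r = m_p*v_p/m_gun = 0.029*827/4 = 5.99575 m/s, E_r = 0.5*m_gun*v_r^2 = 0.5*4*5.99575^2 = 71.9 J

71.9 J


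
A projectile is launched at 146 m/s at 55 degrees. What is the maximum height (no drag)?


H = (v0*sin(theta))^2 / (2g) = (146*sin(55°))^2 / (2*9.81) = 729 m

729 m


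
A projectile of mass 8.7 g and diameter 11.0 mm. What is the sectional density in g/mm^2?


SD = m/d^2 = 8.7/11.0^2 = 0.0719 g/mm^2

0.0719 g/mm^2


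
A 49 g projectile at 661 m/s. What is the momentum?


p = m*v = 0.049*661 = 32.39 kg·m/s

32.39 kg·m/s


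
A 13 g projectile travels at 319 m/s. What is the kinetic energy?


E = 0.5*m*v^2 = 0.5*0.013*319^2 = 661.4 J

661.4 J


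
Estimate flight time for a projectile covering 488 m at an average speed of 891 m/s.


t = d/v = 488/891 = 0.5477 s

0.5477 s


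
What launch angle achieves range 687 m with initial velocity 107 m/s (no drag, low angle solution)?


sin(2*theta) = R*g/v0^2 = 687*9.81/107^2 = 0.588651, theta = arcsin(0.588651)/2 = 18.03°

18.03 degrees


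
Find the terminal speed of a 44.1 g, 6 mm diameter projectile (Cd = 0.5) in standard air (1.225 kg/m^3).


A = pi*(d/2)^2 = pi*(6/2000)^2 = 2.82743e-05 m^2
vt = sqrt(2mg/(Cd*rho*A)) = sqrt(2*0.0441*9.81/(0.5 * 1.225 * 2.82743e-05)) = 223.5 m/s

223.5 m/s


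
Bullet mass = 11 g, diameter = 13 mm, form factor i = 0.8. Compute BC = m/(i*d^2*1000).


BC = m/(i*d^2*1000) = 11/(0.8 * 13^2 * 1000) = 8.136e-05

8.136e-05


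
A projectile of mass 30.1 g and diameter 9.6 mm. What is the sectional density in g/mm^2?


SD = m/d^2 = 30.1/9.6^2 = 0.3266 g/mm^2

0.3266 g/mm^2


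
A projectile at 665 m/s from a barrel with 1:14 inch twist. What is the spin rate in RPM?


twist_m = 14*0.0254 = 0.3556 m
spin = v/twist = 665/0.3556 = 1870.079 rev/s
RPM = spin*60 = 1870.079*60 ≈ 112205 RPM

112205 RPM


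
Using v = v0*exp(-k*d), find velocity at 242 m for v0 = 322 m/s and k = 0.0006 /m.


v = v0*exp(-k*d) = 322*exp(-0.0006*242) = 278.5 m/s

278.5 m/s


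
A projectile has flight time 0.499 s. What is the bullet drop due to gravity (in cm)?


drop = 0.5*g*t^2 = 0.5*9.81*0.499^2 = 1.22135 m ≈ 122.1 cm

122.1 cm


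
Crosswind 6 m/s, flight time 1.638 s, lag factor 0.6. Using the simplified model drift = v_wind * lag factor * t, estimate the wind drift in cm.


drift = v_wind * lag * t = 6 * 0.6 * 1.638 = 5.8968 m ≈ 589.7 cm

589.7 cm


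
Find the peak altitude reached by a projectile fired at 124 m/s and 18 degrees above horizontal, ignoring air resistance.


H = (v0*sin(theta))^2 / (2g) = (124*sin(18°))^2 / (2*9.81) = 74.84 m

74.84 m


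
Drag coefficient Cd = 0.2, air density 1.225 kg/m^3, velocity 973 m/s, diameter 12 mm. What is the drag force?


A = pi*(d/2)^2 = pi*(12/2000)^2 = 1.13097e-04 m^2
Fd = 0.5*Cd*rho*A*v^2 = 0.5*0.2*1.225*1.13097e-04*973^2 = 13.12 N

13.12 N


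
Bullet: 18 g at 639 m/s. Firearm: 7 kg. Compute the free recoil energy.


v_r = m_p*v_p/m_gun = 0.018*639/7 = 1.64314 m/s, E_r = 0.5*m_gun*v_r^2 = 0.5*7*1.64314^2 = 9.45 J

9.45 J


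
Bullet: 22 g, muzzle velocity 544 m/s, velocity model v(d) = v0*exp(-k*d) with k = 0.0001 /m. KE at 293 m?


v = v0*exp(-k*d) = 544*exp(-0.0001*293) = 528.292 m/s
E = 0.5*m*v^2 = 0.5*0.022*528.292^2 = 3070 J

3070 J


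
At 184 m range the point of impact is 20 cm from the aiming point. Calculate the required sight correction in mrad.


1 mrad subtends 1 cm per 10 m of range, so adj = error_cm / (dist_m / 10) = 20 / (184/10) = 1.087 mrad

1.087 mrad


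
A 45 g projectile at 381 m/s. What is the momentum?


p = m*v = 0.045*381 = 17.14 kg·m/s

17.14 kg·m/s


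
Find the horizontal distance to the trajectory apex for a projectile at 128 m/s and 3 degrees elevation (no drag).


R = v0^2*sin(2*theta)/g = 128^2*sin(2*3°)/9.81 = 174.576 m
apex_dist = R/2 = 174.576/2 = 87.29 m

87.29 m


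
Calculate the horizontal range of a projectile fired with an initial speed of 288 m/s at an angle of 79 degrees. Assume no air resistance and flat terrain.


R = v0^2 * sin(2*theta) / g = 288^2 * sin(2*79°) / 9.81 = 3167 m

3167 m


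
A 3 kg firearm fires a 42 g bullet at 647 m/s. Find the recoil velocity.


v_recoil = m_p * v_p / m_gun = 0.042 * 647 / 3 = 9.058 m/s

9.058 m/s


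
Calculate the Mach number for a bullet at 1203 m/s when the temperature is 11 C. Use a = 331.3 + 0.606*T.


a = 331.3 + 0.606*(11) = 337.966 m/s
M = v/a = 1203/337.966 = 3.56

3.56


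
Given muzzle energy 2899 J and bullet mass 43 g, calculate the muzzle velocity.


v = sqrt(2*E/m) = sqrt(2*2899/0.043) = 367.2 m/s

367.2 m/s


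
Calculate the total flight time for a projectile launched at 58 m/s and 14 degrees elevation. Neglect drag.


T = 2*v0*sin(theta)/g = 2*58*sin(14°)/9.81 = 2.861 s

2.861 s


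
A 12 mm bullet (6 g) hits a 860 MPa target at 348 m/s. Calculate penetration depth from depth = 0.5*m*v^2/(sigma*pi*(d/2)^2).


A = pi*(d/2)^2 = pi*(12/2)^2 = 113.097 mm^2
E = 0.5*m*v^2 = 0.5*0.006*348^2 = 363.312 J
depth = E/(sigma*A) = 363.312 J / (860 MPa * 113.097 mm^2) = 363.312/(860 * 113.097) m = 0.00373533 m ≈ 3.735 mm

3.735 mm


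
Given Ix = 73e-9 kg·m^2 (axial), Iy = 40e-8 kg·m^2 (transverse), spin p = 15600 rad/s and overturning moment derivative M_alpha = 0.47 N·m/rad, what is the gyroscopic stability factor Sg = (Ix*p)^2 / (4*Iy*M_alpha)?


Sg = Ix^2 * p^2 / (4 * Iy * M_alpha) = (73e-9)^2 * 15600^2 / (4 * 40e-8 * 0.47) = 1.725

1.725


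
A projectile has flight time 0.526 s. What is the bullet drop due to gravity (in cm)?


drop = 0.5*g*t^2 = 0.5*9.81*0.526^2 = 1.3571 m ≈ 135.7 cm

135.7 cm


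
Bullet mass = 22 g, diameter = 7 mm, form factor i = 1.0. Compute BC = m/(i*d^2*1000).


BC = m/(i*d^2*1000) = 22/(1.0 * 7^2 * 1000) = 0.000449

0.000449


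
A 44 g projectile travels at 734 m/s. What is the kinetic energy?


E = 0.5*m*v^2 = 0.5*0.044*734^2 = 11853 J

11853 J


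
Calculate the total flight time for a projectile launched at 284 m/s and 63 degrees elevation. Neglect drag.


T = 2*v0*sin(theta)/g = 2*284*sin(63°)/9.81 = 51.59 s

51.59 s


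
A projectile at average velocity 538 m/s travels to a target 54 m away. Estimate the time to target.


t = d/v = 54/538 = 0.1004 s

0.1004 s


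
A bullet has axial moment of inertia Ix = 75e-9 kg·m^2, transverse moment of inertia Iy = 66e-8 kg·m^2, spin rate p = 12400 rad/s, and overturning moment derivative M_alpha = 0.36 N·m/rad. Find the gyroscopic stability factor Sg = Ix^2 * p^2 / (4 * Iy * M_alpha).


Sg = Ix^2 * p^2 / (4 * Iy * M_alpha) = (75e-9)^2 * 12400^2 / (4 * 66e-8 * 0.36) = 0.91

0.91


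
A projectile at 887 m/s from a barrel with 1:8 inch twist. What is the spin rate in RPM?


twist_m = 8*0.0254 = 0.2032 m
spin = v/twist = 887/0.2032 = 4365.157 rev/s
RPM = spin*60 = 4365.157*60 ≈ 261909 RPM

261909 RPM


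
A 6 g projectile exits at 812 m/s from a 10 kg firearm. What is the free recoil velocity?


v_recoil = m_p * v_p / m_gun = 0.006 * 812 / 10 = 0.4872 m/s

0.4872 m/s


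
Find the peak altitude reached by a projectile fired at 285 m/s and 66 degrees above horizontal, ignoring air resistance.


H = (v0*sin(theta))^2 / (2g) = (285*sin(66°))^2 / (2*9.81) = 3455 m

3455 m


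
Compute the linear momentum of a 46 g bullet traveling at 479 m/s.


p = m*v = 0.046*479 = 22.03 kg·m/s

22.03 kg·m/s


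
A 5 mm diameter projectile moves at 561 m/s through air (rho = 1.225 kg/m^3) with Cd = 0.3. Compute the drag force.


A = pi*(d/2)^2 = pi*(5/2000)^2 = 1.96350e-05 m^2
Fd = 0.5*Cd*rho*A*v^2 = 0.5*0.3*1.225*1.96350e-05*561^2 = 1.135 N

1.135 N


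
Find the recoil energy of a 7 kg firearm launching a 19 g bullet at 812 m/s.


v_r = m_p*v_p/m_gun = 0.019*812/7 = 2.204 m/s, E_r = 0.5*m_gun*v_r^2 = 0.5*7*2.204^2 = 17 J

17 J


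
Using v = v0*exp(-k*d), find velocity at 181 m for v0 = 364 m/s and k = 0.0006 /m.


v = v0*exp(-k*d) = 364*exp(-0.0006*181) = 326.5 m/s

326.5 m/s


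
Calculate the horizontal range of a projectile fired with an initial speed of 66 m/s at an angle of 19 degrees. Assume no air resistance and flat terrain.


R = v0^2 * sin(2*theta) / g = 66^2 * sin(2*19°) / 9.81 = 273.4 m

273.4 m


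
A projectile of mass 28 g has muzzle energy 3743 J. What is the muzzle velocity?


v = sqrt(2*E/m) = sqrt(2*3743/0.028) = 517.1 m/s

517.1 m/s


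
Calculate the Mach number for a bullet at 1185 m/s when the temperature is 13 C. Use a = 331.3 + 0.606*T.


a = 331.3 + 0.606*(13) = 339.178 m/s
M = v/a = 1185/339.178 = 3.494

3.494


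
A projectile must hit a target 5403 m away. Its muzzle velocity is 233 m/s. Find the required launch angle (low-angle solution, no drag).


sin(2*theta) = R*g/v0^2 = 5403*9.81/233^2 = 0.97632, theta = arcsin(0.97632)/2 = 38.75°

38.75 degrees


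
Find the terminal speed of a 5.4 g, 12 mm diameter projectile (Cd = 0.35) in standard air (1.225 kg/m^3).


A = pi*(d/2)^2 = pi*(12/2000)^2 = 1.13097e-04 m^2
vt = sqrt(2mg/(Cd*rho*A)) = sqrt(2*0.0054*9.81/(0.35 * 1.225 * 1.13097e-04)) = 46.74 m/s

46.74 m/s


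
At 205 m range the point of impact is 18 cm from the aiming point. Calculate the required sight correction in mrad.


1 mrad subtends 1 cm per 10 m of range, so adj = error_cm / (dist_m / 10) = 18 / (205/10) = 0.878 mrad

0.878 mrad


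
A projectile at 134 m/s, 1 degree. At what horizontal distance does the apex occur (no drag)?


R = v0^2*sin(2*theta)/g = 134^2*sin(2*1°)/9.81 = 63.8792 m
apex_dist = R/2 = 63.8792/2 = 31.94 m

31.94 m


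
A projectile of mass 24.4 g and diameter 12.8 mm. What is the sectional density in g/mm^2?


SD = m/d^2 = 24.4/12.8^2 = 0.1489 g/mm^2

0.1489 g/mm^2


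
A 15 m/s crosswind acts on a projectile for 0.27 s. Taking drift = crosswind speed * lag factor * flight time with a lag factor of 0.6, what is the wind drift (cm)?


drift = v_wind * lag * t = 15 * 0.6 * 0.27 = 2.43 m ≈ 243 cm

243 cm


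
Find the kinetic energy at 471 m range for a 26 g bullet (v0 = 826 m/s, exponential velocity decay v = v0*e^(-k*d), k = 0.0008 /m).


v = v0*exp(-k*d) = 826*exp(-0.0008*471) = 566.68 m/s
E = 0.5*m*v^2 = 0.5*0.026*566.68^2 = 4175 J

4175 J


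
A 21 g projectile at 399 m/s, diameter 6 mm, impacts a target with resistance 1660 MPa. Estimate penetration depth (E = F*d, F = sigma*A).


A = pi*(d/2)^2 = pi*(6/2)^2 = 28.2743 mm^2
E = 0.5*m*v^2 = 0.5*0.021*399^2 = 1671.61 J
depth = E/(sigma*A) = 1671.61 J / (1660 MPa * 28.2743 mm^2) = 1671.61/(1660 * 28.2743) m = 0.0356151 m ≈ 35.62 mm

35.62 mm


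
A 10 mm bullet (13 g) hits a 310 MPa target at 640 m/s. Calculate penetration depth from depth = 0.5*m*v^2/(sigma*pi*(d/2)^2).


A = pi*(d/2)^2 = pi*(10/2)^2 = 78.5398 mm^2
E = 0.5*m*v^2 = 0.5*0.013*640^2 = 2662.4 J
depth = E/(sigma*A) = 2662.4 J / (310 MPa * 78.5398 mm^2) = 2662.4/(310 * 78.5398) m = 0.109351 m ≈ 109.4 mm

109.4 mm


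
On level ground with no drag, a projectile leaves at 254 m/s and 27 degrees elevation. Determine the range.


R = v0^2 * sin(2*theta) / g = 254^2 * sin(2*27°) / 9.81 = 5321 m

5321 m


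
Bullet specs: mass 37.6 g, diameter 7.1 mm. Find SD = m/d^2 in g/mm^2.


SD = m/d^2 = 37.6/7.1^2 = 0.7459 g/mm^2

0.7459 g/mm^2


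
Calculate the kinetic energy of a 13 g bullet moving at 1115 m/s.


E = 0.5*m*v^2 = 0.5*0.013*1115^2 = 8081 J

8081 J


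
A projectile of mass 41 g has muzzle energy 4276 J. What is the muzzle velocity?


v = sqrt(2*E/m) = sqrt(2*4276/0.041) = 456.7 m/s

456.7 m/s


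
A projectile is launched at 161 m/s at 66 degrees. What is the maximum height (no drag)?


H = (v0*sin(theta))^2 / (2g) = (161*sin(66°))^2 / (2*9.81) = 1103 m

1103 m


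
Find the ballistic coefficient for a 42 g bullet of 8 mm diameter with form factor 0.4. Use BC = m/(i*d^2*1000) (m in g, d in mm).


BC = m/(i*d^2*1000) = 42/(0.4 * 8^2 * 1000) = 0.001641

0.001641


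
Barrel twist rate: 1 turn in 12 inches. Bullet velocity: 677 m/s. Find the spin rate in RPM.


twist_m = 12*0.0254 = 0.3048 m
spin = v/twist = 677/0.3048 = 2221.129 rev/s
RPM = spin*60 = 2221.129*60 ≈ 133268 RPM

133268 RPM


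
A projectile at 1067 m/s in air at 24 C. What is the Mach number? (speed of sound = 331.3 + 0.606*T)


a = 331.3 + 0.606*(24) = 345.844 m/s
M = v/a = 1067/345.844 = 3.085

3.085


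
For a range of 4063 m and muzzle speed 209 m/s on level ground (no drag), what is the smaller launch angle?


sin(2*theta) = R*g/v0^2 = 4063*9.81/209^2 = 0.91248, theta = arcsin(0.91248)/2 = 32.93°

32.93 degrees


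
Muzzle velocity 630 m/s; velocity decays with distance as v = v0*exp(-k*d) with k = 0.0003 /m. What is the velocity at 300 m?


v = v0*exp(-k*d) = 630*exp(-0.0003*300) = 575.8 m/s

575.8 m/s


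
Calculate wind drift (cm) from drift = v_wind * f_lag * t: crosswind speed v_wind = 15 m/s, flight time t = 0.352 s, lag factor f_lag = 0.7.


drift = v_wind * lag * t = 15 * 0.7 * 0.352 = 3.696 m ≈ 369.6 cm

369.6 cm


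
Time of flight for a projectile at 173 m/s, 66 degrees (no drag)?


T = 2*v0*sin(theta)/g = 2*173*sin(66°)/9.81 = 32.22 s

32.22 s


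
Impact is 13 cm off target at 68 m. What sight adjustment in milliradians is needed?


1 mrad subtends 1 cm per 10 m of range, so adj = error_cm / (dist_m / 10) = 13 / (68/10) = 1.912 mrad

1.912 mrad


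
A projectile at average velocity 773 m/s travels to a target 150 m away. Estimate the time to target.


t = d/v = 150/773 = 0.194 s

0.194 s


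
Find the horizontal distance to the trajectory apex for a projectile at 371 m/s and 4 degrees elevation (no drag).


R = v0^2*sin(2*theta)/g = 371^2*sin(2*4°)/9.81 = 1952.69 m
apex_dist = R/2 = 1952.69/2 = 976.3 m

976.3 m


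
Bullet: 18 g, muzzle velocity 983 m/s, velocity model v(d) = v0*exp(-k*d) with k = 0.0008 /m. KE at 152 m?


v = v0*exp(-k*d) = 983*exp(-0.0008*152) = 870.449 m/s
E = 0.5*m*v^2 = 0.5*0.018*870.449^2 = 6819 J

6819 J


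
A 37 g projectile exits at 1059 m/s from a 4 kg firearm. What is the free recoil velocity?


v_recoil = m_p * v_p / m_gun = 0.037 * 1059 / 4 = 9.796 m/s

9.796 m/s


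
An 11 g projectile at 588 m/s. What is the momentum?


p = m*v = 0.011*588 = 6.468 kg·m/s

6.468 kg·m/s


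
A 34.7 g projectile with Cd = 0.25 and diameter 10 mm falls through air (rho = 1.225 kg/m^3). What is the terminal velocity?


A = pi*(d/2)^2 = pi*(10/2000)^2 = 7.85398e-05 m^2
vt = sqrt(2mg/(Cd*rho*A)) = sqrt(2*0.0347*9.81/(0.25 * 1.225 * 7.85398e-05)) = 168.2 m/s

168.2 m/s


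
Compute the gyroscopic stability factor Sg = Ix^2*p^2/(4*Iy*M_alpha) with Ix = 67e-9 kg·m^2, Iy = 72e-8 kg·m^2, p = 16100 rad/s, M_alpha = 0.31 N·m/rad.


Sg = Ix^2 * p^2 / (4 * Iy * M_alpha) = (67e-9)^2 * 16100^2 / (4 * 72e-8 * 0.31) = 1.303

1.303


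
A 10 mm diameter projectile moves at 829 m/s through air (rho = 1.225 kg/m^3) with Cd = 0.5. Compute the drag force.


A = pi*(d/2)^2 = pi*(10/2000)^2 = 7.85398e-05 m^2
Fd = 0.5*Cd*rho*A*v^2 = 0.5*0.5*1.225*7.85398e-05*829^2 = 16.53 N

16.53 N


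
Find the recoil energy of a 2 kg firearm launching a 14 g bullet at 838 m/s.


v_r = m_p*v_p/m_gun = 0.014*838/2 = 5.866 m/s, E_r = 0.5*m_gun*v_r^2 = 0.5*2*5.866^2 = 34.41 J

34.41 J


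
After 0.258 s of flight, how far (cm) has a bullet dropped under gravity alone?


drop = 0.5*g*t^2 = 0.5*9.81*0.258^2 = 0.326496 m ≈ 32.65 cm

32.65 cm


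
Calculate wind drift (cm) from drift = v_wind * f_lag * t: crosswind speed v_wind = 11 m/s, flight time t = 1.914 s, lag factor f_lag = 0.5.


drift = v_wind * lag * t = 11 * 0.5 * 1.914 = 10.527 m ≈ 1053 cm

1053 cm


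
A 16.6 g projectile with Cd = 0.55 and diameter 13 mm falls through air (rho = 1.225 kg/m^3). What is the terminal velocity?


A = pi*(d/2)^2 = pi*(13/2000)^2 = 1.32732e-04 m^2
vt = sqrt(2mg/(Cd*rho*A)) = sqrt(2*0.0166*9.81/(0.55 * 1.225 * 1.32732e-04)) = 60.35 m/s

60.35 m/s


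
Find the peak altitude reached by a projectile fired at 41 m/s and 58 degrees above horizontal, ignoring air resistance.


H = (v0*sin(theta))^2 / (2g) = (41*sin(58°))^2 / (2*9.81) = 61.62 m

61.62 m


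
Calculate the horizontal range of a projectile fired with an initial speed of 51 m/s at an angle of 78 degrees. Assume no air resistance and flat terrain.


R = v0^2 * sin(2*theta) / g = 51^2 * sin(2*78°) / 9.81 = 107.8 m

107.8 m


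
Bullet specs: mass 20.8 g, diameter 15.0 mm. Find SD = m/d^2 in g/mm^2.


SD = m/d^2 = 20.8/15.0^2 = 0.09244 g/mm^2

0.09244 g/mm^2


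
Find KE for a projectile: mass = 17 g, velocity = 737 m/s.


E = 0.5*m*v^2 = 0.5*0.017*737^2 = 4617 J

4617 J


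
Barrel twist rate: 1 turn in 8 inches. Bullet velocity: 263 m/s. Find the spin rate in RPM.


twist_m = 8*0.0254 = 0.2032 m
spin = v/twist = 263/0.2032 = 1294.291 rev/s
RPM = spin*60 = 1294.291*60 ≈ 77657 RPM

77657 RPM


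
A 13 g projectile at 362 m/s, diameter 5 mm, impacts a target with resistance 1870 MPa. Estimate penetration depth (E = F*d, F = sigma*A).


A = pi*(d/2)^2 = pi*(5/2)^2 = 19.635 mm^2
E = 0.5*m*v^2 = 0.5*0.013*362^2 = 851.786 J
depth = E/(sigma*A) = 851.786 J / (1870 MPa * 19.635 mm^2) = 851.786/(1870 * 19.635) m = 0.0231985 m ≈ 23.2 mm

23.2 mm


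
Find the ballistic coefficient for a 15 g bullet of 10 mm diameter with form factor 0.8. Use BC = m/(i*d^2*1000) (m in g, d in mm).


BC = m/(i*d^2*1000) = 15/(0.8 * 10^2 * 1000) = 0.0001875

0.0001875


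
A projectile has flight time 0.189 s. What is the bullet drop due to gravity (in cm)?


drop = 0.5*g*t^2 = 0.5*9.81*0.189^2 = 0.175212 m ≈ 17.52 cm

17.52 cm


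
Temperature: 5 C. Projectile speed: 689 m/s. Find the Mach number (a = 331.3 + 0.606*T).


a = 331.3 + 0.606*(5) = 334.33 m/s
M = v/a = 689/334.33 = 2.061

2.061


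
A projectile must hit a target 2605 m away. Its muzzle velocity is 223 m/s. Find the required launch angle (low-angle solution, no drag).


sin(2*theta) = R*g/v0^2 = 2605*9.81/223^2 = 0.513886, theta = arcsin(0.513886)/2 = 15.46°

15.46 degrees


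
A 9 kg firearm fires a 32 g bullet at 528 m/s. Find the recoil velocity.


v_recoil = m_p * v_p / m_gun = 0.032 * 528 / 9 = 1.877 m/s

1.877 m/s


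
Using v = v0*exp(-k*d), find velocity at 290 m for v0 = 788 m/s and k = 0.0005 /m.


v = v0*exp(-k*d) = 788*exp(-0.0005*290) = 681.6 m/s

681.6 m/s


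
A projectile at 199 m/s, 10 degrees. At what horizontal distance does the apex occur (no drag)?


R = v0^2*sin(2*theta)/g = 199^2*sin(2*10°)/9.81 = 1380.67 m
apex_dist = R/2 = 1380.67/2 = 690.3 m

690.3 m


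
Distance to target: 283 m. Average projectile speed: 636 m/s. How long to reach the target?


t = d/v = 283/636 = 0.445 s

0.445 s


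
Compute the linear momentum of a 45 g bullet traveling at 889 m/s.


p = m*v = 0.045*889 = 40 kg·m/s

40 kg·m/s


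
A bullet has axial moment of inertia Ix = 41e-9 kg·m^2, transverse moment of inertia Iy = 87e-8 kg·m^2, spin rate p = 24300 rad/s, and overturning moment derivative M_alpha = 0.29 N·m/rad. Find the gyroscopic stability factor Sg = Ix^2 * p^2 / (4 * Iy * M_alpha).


Sg = Ix^2 * p^2 / (4 * Iy * M_alpha) = (41e-9)^2 * 24300^2 / (4 * 87e-8 * 0.29) = 0.9836

0.9836


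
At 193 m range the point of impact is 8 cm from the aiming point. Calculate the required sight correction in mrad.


1 mrad subtends 1 cm per 10 m of range, so adj = error_cm / (dist_m / 10) = 8 / (193/10) = 0.4145 mrad

0.4145 mrad


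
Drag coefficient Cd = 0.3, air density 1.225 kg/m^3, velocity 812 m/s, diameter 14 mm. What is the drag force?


A = pi*(d/2)^2 = pi*(14/2000)^2 = 1.53938e-04 m^2
Fd = 0.5*Cd*rho*A*v^2 = 0.5*0.3*1.225*1.53938e-04*812^2 = 18.65 N

18.65 N


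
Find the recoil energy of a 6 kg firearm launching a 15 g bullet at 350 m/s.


v_r = m_p*v_p/m_gun = 0.015*350/6 = 0.875 m/s, E_r = 0.5*m_gun*v_r^2 = 0.5*6*0.875^2 = 2.297 J

2.297 J


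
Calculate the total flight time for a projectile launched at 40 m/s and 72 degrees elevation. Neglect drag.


T = 2*v0*sin(theta)/g = 2*40*sin(72°)/9.81 = 7.756 s

7.756 s


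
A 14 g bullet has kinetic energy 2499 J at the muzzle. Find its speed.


v = sqrt(2*E/m) = sqrt(2*2499/0.014) = 597.5 m/s

597.5 m/s


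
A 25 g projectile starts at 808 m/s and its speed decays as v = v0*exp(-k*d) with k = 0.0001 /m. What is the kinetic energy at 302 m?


v = v0*exp(-k*d) = 808*exp(-0.0001*302) = 783.963 m/s
E = 0.5*m*v^2 = 0.5*0.025*783.963^2 = 7682 J

7682 J


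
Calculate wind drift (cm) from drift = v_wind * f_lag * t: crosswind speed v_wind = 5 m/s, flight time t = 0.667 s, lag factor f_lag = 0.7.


drift = v_wind * lag * t = 5 * 0.7 * 0.667 = 2.3345 m ≈ 233.5 cm

233.5 cm


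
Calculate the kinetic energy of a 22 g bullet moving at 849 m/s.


E = 0.5*m*v^2 = 0.5*0.022*849^2 = 7929 J

7929 J


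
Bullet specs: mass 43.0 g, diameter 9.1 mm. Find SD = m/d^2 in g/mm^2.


SD = m/d^2 = 43.0/9.1^2 = 0.5193 g/mm^2

0.5193 g/mm^2


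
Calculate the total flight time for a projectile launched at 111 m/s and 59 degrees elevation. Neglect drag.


T = 2*v0*sin(theta)/g = 2*111*sin(59°)/9.81 = 19.4 s

19.4 s


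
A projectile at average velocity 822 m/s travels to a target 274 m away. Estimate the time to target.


t = d/v = 274/822 = 0.3333 s

0.3333 s


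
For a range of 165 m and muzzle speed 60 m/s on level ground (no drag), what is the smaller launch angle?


sin(2*theta) = R*g/v0^2 = 165*9.81/60^2 = 0.449625, theta = arcsin(0.449625)/2 = 13.36°

13.36 degrees


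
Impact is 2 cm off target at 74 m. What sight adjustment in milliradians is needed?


1 mrad subtends 1 cm per 10 m of range, so adj = error_cm / (dist_m / 10) = 2 / (74/10) = 0.2703 mrad

0.2703 mrad


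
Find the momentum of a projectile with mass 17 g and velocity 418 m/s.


p = m*v = 0.017*418 = 7.106 kg·m/s

7.106 kg·m/s


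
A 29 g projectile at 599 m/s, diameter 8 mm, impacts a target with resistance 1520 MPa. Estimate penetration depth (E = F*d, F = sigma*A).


A = pi*(d/2)^2 = pi*(8/2)^2 = 50.2655 mm^2
E = 0.5*m*v^2 = 0.5*0.029*599^2 = 5202.61 J
depth = E/(sigma*A) = 5202.61 J / (1520 MPa * 50.2655 mm^2) = 5202.61/(1520 * 50.2655) m = 0.0680939 m ≈ 68.09 mm

68.09 mm


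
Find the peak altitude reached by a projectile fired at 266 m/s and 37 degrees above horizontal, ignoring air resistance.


H = (v0*sin(theta))^2 / (2g) = (266*sin(37°))^2 / (2*9.81) = 1306 m

1306 m


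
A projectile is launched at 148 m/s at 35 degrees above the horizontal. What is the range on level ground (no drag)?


R = v0^2 * sin(2*theta) / g = 148^2 * sin(2*35°) / 9.81 = 2098 m

2098 m


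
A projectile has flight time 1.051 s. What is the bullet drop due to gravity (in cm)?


drop = 0.5*g*t^2 = 0.5*9.81*1.051^2 = 5.41807 m ≈ 541.8 cm

541.8 cm


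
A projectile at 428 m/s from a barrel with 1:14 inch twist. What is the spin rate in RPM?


twist_m = 14*0.0254 = 0.3556 m
spin = v/twist = 428/0.3556 = 1203.6 rev/s
RPM = spin*60 = 1203.6*60 ≈ 72216 RPM

72216 RPM


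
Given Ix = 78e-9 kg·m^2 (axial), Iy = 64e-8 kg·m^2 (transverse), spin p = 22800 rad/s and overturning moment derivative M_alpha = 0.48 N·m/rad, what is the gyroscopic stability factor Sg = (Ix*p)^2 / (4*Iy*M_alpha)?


Sg = Ix^2 * p^2 / (4 * Iy * M_alpha) = (78e-9)^2 * 22800^2 / (4 * 64e-8 * 0.48) = 2.574

2.574


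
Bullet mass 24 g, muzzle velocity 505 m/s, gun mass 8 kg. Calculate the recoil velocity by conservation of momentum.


v_recoil = m_p * v_p / m_gun = 0.024 * 505 / 8 = 1.515 m/s

1.515 m/s


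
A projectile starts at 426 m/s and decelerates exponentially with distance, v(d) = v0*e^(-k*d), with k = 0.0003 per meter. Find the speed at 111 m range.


v = v0*exp(-k*d) = 426*exp(-0.0003*111) = 412 m/s

412 m/s


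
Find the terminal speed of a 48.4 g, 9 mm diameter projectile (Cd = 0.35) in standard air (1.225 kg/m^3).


A = pi*(d/2)^2 = pi*(9/2000)^2 = 6.36173e-05 m^2
vt = sqrt(2mg/(Cd*rho*A)) = sqrt(2*0.0484*9.81/(0.35 * 1.225 * 6.36173e-05)) = 186.6 m/s

186.6 m/s


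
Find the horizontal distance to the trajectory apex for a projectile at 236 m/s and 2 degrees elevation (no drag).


R = v0^2*sin(2*theta)/g = 236^2*sin(2*2°)/9.81 = 396.04 m
apex_dist = R/2 = 396.04/2 = 198 m

198 m


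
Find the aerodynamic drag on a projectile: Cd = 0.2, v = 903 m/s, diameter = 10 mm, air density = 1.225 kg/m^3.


A = pi*(d/2)^2 = pi*(10/2000)^2 = 7.85398e-05 m^2
Fd = 0.5*Cd*rho*A*v^2 = 0.5*0.2*1.225*7.85398e-05*903^2 = 7.845 N

7.845 N


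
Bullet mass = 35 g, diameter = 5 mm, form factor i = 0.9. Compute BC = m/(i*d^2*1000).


BC = m/(i*d^2*1000) = 35/(0.9 * 5^2 * 1000) = 0.001556

0.001556


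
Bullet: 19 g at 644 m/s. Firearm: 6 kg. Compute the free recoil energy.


v_r = m_p*v_p/m_gun = 0.019*644/6 = 2.03933 m/s, E_r = 0.5*m_gun*v_r^2 = 0.5*6*2.03933^2 = 12.48 J

12.48 J


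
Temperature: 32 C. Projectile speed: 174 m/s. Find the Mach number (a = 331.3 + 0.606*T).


a = 331.3 + 0.606*(32) = 350.692 m/s
M = v/a = 174/350.692 = 0.4962

0.4962


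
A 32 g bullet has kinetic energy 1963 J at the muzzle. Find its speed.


v = sqrt(2*E/m) = sqrt(2*1963/0.032) = 350.3 m/s

350.3 m/s


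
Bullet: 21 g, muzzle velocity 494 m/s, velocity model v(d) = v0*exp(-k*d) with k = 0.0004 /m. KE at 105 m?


v = v0*exp(-k*d) = 494*exp(-0.0004*105) = 473.682 m/s
E = 0.5*m*v^2 = 0.5*0.021*473.682^2 = 2356 J

2356 J


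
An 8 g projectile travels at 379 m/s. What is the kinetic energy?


E = 0.5*m*v^2 = 0.5*0.008*379^2 = 574.6 J

574.6 J


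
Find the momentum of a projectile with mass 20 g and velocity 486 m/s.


p = m*v = 0.02*486 = 9.72 kg·m/s

9.72 kg·m/s


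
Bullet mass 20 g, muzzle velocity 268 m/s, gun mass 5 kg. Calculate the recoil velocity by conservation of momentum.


v_recoil = m_p * v_p / m_gun = 0.02 * 268 / 5 = 1.072 m/s

1.072 m/s


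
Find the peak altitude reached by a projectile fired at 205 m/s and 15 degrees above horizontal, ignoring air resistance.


H = (v0*sin(theta))^2 / (2g) = (205*sin(15°))^2 / (2*9.81) = 143.5 m

143.5 m


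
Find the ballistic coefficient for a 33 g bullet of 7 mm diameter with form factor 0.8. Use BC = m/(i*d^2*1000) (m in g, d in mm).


BC = m/(i*d^2*1000) = 33/(0.8 * 7^2 * 1000) = 0.0008418

0.0008418


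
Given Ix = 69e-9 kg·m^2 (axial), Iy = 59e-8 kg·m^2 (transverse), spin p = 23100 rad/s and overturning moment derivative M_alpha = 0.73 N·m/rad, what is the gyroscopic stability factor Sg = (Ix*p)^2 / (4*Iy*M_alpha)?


Sg = Ix^2 * p^2 / (4 * Iy * M_alpha) = (69e-9)^2 * 23100^2 / (4 * 59e-8 * 0.73) = 1.475

1.475


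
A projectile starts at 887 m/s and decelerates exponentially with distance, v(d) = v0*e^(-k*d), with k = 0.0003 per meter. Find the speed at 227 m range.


v = v0*exp(-k*d) = 887*exp(-0.0003*227) = 828.6 m/s

828.6 m/s


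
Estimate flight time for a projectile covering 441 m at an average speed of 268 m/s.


t = d/v = 441/268 = 1.646 s

1.646 s


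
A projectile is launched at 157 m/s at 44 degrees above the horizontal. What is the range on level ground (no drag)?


R = v0^2 * sin(2*theta) / g = 157^2 * sin(2*44°) / 9.81 = 2511 m

2511 m


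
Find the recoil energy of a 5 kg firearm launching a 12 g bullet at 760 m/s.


v_r = m_p*v_p/m_gun = 0.012*760/5 = 1.824 m/s, E_r = 0.5*m_gun*v_r^2 = 0.5*5*1.824^2 = 8.317 J

8.317 J


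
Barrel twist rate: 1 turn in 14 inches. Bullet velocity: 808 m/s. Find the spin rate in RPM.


twist_m = 14*0.0254 = 0.3556 m
spin = v/twist = 808/0.3556 = 2272.216 rev/s
RPM = spin*60 = 2272.216*60 ≈ 136333 RPM

136333 RPM


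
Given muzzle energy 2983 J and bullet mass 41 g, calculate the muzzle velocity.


v = sqrt(2*E/m) = sqrt(2*2983/0.041) = 381.5 m/s

381.5 m/s


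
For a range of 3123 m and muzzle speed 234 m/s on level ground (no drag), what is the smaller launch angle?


sin(2*theta) = R*g/v0^2 = 3123*9.81/234^2 = 0.559512, theta = arcsin(0.559512)/2 = 17.01°

17.01 degrees


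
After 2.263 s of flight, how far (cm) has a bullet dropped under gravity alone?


drop = 0.5*g*t^2 = 0.5*9.81*2.263^2 = 25.1193 m ≈ 2512 cm

2512 cm


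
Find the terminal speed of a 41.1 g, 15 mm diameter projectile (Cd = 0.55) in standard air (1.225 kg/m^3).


A = pi*(d/2)^2 = pi*(15/2000)^2 = 1.76715e-04 m^2
vt = sqrt(2mg/(Cd*rho*A)) = sqrt(2*0.0411*9.81/(0.55 * 1.225 * 1.76715e-04)) = 82.3 m/s

82.3 m/s


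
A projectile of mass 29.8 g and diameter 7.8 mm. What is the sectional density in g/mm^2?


SD = m/d^2 = 29.8/7.8^2 = 0.4898 g/mm^2

0.4898 g/mm^2


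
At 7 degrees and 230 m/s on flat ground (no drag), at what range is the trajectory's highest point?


R = v0^2*sin(2*theta)/g = 230^2*sin(2*7°)/9.81 = 1304.55 m
apex_dist = R/2 = 1304.55/2 = 652.3 m

652.3 m


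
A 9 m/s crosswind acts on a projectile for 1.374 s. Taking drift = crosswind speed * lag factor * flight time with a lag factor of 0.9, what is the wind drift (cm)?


drift = v_wind * lag * t = 9 * 0.9 * 1.374 = 11.1294 m ≈ 1113 cm

1113 cm


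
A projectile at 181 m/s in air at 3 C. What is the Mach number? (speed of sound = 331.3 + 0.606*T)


a = 331.3 + 0.606*(3) = 333.118 m/s
M = v/a = 181/333.118 = 0.5434

0.5434


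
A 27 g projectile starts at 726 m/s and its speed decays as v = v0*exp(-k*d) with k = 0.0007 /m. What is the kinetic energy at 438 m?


v = v0*exp(-k*d) = 726*exp(-0.0007*438) = 534.296 m/s
E = 0.5*m*v^2 = 0.5*0.027*534.296^2 = 3854 J

3854 J


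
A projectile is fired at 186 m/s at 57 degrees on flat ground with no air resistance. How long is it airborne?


T = 2*v0*sin(theta)/g = 2*186*sin(57°)/9.81 = 31.8 s

31.8 s


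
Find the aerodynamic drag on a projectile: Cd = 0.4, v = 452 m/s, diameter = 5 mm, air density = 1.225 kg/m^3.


A = pi*(d/2)^2 = pi*(5/2000)^2 = 1.96350e-05 m^2
Fd = 0.5*Cd*rho*A*v^2 = 0.5*0.4*1.225*1.96350e-05*452^2 = 0.9828 N

0.9828 N


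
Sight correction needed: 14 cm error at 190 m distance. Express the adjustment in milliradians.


1 mrad subtends 1 cm per 10 m of range, so adj = error_cm / (dist_m / 10) = 14 / (190/10) = 0.7368 mrad

0.7368 mrad


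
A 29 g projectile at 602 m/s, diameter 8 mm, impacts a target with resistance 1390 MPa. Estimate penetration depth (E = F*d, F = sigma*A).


A = pi*(d/2)^2 = pi*(8/2)^2 = 50.2655 mm^2
E = 0.5*m*v^2 = 0.5*0.029*602^2 = 5254.86 J
depth = E/(sigma*A) = 5254.86 J / (1390 MPa * 50.2655 mm^2) = 5254.86/(1390 * 50.2655) m = 0.0752101 m ≈ 75.21 mm

75.21 mm
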